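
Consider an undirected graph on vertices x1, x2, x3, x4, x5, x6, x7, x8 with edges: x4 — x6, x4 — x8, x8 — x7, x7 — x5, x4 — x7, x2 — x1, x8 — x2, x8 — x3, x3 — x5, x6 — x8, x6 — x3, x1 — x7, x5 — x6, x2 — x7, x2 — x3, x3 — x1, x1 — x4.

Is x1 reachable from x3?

Yes

Explore from x3.
Distance 1: reach x1, x2, x5, x6, x8.
Found x1.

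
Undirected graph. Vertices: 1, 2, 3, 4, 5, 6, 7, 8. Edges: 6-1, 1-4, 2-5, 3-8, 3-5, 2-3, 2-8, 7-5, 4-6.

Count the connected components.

2

From 1: component {1, 4, 6}.
From 2: component {2, 3, 5, 7, 8}.
That's 2 components.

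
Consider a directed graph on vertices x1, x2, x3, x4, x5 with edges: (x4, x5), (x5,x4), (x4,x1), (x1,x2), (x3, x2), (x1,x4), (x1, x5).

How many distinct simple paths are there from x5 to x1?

x5→x4→x1

1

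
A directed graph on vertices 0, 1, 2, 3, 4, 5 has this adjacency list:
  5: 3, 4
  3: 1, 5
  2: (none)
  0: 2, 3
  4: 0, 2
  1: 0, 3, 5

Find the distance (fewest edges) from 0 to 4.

Distance 0: 0.
Distance 1: 2, 3.
Distance 2: 1, 5.
Distance 3: 4 — contains 4.

3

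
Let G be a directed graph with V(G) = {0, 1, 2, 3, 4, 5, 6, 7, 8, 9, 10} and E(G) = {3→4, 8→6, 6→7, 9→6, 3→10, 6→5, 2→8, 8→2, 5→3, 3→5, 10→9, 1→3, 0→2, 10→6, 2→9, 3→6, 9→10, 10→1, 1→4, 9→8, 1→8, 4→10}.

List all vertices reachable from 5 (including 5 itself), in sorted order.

Start at 5.
Its neighbours: 3.
Then their neighbours: 4, 6, 10.
Then next layer: 1, 7, 9.
Then next layer: 8.
Then next layer: 2.
Nothing further is reachable.

1, 2, 3, 4, 5, 6, 7, 8, 9, 10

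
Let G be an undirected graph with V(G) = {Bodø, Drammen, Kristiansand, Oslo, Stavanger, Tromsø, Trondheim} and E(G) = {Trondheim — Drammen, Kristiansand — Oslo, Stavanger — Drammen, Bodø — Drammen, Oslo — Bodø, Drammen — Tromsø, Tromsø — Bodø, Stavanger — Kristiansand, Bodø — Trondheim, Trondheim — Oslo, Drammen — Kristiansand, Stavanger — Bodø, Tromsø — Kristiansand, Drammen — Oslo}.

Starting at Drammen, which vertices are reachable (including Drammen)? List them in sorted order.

Bodø, Drammen, Kristiansand, Oslo, Stavanger, Tromsø, Trondheim

Start at Drammen.
Its neighbours: Bodø, Kristiansand, Oslo, Stavanger, Tromsø, Trondheim.
Every vertex is now reached.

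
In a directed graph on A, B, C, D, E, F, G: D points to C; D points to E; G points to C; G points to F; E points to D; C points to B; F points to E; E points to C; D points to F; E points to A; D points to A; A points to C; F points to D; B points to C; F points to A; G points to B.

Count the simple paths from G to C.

G→B→C
G→C
G→F→A→C
G→F→D→A→C
G→F→D→C
G→F→D→E→A→C
G→F→D→E→C
G→F→E→A→C
G→F→E→C
G→F→E→D→A→C
G→F→E→D→C

11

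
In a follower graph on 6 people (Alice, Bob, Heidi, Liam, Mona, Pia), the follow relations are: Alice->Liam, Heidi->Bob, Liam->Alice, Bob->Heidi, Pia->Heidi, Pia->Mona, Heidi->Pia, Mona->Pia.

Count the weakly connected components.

From Alice: component {Alice, Liam}.
From Bob: component {Bob, Heidi, Mona, Pia}.
That's 2 components.

2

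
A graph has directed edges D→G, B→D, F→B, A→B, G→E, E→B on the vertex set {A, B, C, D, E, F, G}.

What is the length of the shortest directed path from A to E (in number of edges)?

4

Distance 0: A.
Distance 1: B.
Distance 2: D.
Distance 3: G.
Distance 4: E — contains E.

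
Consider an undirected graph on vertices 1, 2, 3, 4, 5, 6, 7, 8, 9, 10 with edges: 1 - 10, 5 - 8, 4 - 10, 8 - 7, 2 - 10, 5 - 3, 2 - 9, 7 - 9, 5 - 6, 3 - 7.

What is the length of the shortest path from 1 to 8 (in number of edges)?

5

Distance 0: 1.
Distance 1: 10.
Distance 2: 2, 4.
Distance 3: 9.
Distance 4: 7.
Distance 5: 3, 8 — contains 8.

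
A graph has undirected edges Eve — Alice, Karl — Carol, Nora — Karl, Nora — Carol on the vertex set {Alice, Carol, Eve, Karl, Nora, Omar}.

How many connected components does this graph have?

3

From Alice: component {Alice, Eve}.
From Carol: component {Carol, Karl, Nora}.
From Omar: component {Omar}.
That's 3 components.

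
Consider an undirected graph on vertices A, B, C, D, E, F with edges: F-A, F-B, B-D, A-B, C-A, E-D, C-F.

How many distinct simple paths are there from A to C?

A–B–F–C
A–C
A–F–C

3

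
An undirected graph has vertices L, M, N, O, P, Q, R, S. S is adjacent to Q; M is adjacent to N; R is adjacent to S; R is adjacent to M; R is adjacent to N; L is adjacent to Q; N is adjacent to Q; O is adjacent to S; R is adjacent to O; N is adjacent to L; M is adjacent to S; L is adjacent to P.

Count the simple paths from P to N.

8

P–L–N
P–L–Q–N
P–L–Q–S–M–N
P–L–Q–S–M–R–N
P–L–Q–S–O–R–M–N
P–L–Q–S–O–R–N
P–L–Q–S–R–M–N
P–L–Q–S–R–N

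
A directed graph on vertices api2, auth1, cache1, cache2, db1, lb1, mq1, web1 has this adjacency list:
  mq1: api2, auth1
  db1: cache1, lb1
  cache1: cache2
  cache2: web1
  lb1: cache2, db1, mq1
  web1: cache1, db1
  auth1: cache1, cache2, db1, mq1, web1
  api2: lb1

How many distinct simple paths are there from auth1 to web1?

7

auth1→cache1→cache2→web1
auth1→cache2→web1
auth1→db1→cache1→cache2→web1
auth1→db1→lb1→cache2→web1
auth1→mq1→api2→lb1→cache2→web1
auth1→mq1→api2→lb1→db1→cache1→cache2→web1
auth1→web1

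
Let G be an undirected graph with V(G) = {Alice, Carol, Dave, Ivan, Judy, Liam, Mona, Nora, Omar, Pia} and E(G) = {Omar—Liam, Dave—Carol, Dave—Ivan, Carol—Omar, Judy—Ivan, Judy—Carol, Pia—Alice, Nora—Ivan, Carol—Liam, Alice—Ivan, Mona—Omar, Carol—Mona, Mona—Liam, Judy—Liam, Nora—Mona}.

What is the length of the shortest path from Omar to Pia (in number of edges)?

5

Distance 0: Omar.
Distance 1: Carol, Liam, Mona.
Distance 2: Dave, Judy, Nora.
Distance 3: Ivan.
Distance 4: Alice.
Distance 5: Pia — contains Pia.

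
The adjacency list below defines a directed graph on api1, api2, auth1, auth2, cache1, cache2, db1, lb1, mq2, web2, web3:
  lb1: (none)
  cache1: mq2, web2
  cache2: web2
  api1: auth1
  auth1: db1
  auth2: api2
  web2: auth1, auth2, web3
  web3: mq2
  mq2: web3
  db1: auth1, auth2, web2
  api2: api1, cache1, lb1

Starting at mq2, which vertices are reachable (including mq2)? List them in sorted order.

Start at mq2.
Its neighbours: web3.
Nothing further is reachable.

mq2, web3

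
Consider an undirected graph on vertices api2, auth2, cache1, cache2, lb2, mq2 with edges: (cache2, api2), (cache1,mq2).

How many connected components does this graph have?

4

From api2: component {api2, cache2}.
From auth2: component {auth2}.
From cache1: component {cache1, mq2}.
From lb2: component {lb2}.
That's 4 components.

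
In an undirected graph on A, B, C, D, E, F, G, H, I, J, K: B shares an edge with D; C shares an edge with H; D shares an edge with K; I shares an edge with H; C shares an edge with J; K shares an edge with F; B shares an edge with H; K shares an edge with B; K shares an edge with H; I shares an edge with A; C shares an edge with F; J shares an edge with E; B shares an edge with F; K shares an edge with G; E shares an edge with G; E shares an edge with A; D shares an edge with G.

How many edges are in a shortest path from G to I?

3

Distance 0: G.
Distance 1: D, E, K.
Distance 2: A, B, F, H, J.
Distance 3: C, I — contains I.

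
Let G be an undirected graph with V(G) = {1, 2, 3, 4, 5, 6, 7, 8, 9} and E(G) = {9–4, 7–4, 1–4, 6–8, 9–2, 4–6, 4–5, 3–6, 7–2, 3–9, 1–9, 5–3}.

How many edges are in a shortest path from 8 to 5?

3

Distance 0: 8.
Distance 1: 6.
Distance 2: 3, 4.
Distance 3: 1, 5, 7, 9 — contains 5.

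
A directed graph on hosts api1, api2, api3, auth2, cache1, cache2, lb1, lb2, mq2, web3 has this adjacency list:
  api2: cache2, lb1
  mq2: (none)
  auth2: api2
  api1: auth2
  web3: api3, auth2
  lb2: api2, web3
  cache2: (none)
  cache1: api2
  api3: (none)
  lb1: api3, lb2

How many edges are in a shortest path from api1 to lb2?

4

Distance 0: api1.
Distance 1: auth2.
Distance 2: api2.
Distance 3: cache2, lb1.
Distance 4: api3, lb2 — contains lb2.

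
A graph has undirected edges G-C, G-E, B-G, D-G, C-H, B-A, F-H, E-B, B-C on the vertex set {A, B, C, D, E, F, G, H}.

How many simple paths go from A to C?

A–B–C
A–B–E–G–C
A–B–G–C

3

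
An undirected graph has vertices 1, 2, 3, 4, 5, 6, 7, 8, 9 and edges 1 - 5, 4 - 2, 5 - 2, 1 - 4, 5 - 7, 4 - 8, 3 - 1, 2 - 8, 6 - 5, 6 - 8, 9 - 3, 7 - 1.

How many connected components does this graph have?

From 1: component {1, 2, 3, 4, 5, 6, 7, 8, 9}.
That's 1 component.

1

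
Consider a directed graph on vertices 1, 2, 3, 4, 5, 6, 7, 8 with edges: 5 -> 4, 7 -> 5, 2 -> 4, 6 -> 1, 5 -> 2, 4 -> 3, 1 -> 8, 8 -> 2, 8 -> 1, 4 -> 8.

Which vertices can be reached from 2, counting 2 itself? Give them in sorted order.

Start at 2.
Its neighbours: 4.
Then their neighbours: 3, 8.
Then next layer: 1.
Nothing further is reachable.

1, 2, 3, 4, 8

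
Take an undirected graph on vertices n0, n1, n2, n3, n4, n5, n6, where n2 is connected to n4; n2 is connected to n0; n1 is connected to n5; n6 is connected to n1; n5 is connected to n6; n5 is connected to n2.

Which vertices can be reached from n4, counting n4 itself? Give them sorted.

n0, n1, n2, n4, n5, n6

Start at n4.
Its neighbours: n2.
Then their neighbours: n0, n5.
Then next layer: n1, n6.
Nothing further is reachable.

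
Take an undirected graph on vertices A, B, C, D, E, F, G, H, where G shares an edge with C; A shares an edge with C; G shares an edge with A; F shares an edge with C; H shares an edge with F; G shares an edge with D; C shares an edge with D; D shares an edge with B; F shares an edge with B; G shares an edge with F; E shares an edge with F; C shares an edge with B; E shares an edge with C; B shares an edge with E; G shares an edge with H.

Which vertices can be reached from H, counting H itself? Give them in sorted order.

Start at H.
Its neighbours: F, G.
Then their neighbours: A, B, C, D, E.
Every vertex is now reached.

A, B, C, D, E, F, G, H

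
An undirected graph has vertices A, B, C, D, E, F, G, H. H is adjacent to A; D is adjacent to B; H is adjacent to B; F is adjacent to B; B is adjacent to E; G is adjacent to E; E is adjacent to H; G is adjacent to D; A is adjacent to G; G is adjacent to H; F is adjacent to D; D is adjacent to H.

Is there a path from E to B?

Explore from E.
Distance 1: reach B, G, H.
Found B.

Yes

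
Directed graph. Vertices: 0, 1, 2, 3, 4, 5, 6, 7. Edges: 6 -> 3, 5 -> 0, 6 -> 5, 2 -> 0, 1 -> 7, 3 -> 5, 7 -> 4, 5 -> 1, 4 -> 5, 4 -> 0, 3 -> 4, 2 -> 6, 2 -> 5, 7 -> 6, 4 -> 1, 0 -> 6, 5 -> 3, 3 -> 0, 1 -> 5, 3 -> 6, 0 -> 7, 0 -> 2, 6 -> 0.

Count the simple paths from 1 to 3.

15

1→5→0→2→6→3
1→5→0→6→3
1→5→0→7→6→3
1→5→3
1→7→4→0→2→5→3
1→7→4→0→2→6→3
1→7→4→0→2→6→5→3
1→7→4→0→6→3
1→7→4→0→6→5→3
1→7→4→5→0→2→6→3
1→7→4→5→0→6→3
1→7→4→5→3
1→7→6→0→2→5→3
1→7→6→3
1→7→6→5→3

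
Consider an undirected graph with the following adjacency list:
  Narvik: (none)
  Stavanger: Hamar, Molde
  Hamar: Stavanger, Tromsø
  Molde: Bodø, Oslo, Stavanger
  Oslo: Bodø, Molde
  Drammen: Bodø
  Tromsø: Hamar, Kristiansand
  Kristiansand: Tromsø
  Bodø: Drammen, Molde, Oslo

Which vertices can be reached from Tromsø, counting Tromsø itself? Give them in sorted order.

Start at Tromsø.
Its neighbours: Hamar, Kristiansand.
Then their neighbours: Stavanger.
Then next layer: Molde.
Then next layer: Bodø, Oslo.
Then next layer: Drammen.
Nothing further is reachable.

Bodø, Drammen, Hamar, Kristiansand, Molde, Oslo, Stavanger, Tromsø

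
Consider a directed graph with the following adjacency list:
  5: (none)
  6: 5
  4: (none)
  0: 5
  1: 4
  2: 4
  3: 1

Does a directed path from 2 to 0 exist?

No

Explore from 2.
Distance 1: reach 4.
The search from 2 is exhausted; no directed path reaches 0.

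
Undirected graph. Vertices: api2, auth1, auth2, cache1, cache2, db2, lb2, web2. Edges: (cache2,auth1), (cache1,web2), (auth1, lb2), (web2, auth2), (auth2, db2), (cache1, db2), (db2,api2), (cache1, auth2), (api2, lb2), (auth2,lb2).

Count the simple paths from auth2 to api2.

4

auth2–cache1–db2–api2
auth2–db2–api2
auth2–lb2–api2
auth2–web2–cache1–db2–api2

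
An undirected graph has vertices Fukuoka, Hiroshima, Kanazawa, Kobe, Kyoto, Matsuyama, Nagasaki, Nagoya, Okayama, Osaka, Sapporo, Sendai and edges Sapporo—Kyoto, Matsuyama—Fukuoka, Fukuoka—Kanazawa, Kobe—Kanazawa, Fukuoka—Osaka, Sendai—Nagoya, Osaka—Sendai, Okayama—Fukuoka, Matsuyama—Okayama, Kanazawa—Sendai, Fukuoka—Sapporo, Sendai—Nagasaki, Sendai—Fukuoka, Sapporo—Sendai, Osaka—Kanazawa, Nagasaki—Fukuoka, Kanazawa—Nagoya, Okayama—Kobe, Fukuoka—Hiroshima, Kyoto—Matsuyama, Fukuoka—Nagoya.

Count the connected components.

1

From Fukuoka: component {Fukuoka, Hiroshima, Kanazawa, Kobe, Kyoto, Matsuyama, Nagasaki, Nagoya, Okayama, Osaka, Sapporo, Sendai}.
That's 1 component.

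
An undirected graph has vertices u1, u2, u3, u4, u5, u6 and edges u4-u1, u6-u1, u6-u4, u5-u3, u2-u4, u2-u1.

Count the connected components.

From u1: component {u1, u2, u4, u6}.
From u3: component {u3, u5}.
That's 2 components.

2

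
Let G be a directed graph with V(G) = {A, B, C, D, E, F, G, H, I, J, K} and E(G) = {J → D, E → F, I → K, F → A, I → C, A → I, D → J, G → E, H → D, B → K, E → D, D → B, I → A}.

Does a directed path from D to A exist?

No

Explore from D.
Distance 1: reach B, J.
Distance 2: reach K.
The search from D is exhausted; no directed path reaches A.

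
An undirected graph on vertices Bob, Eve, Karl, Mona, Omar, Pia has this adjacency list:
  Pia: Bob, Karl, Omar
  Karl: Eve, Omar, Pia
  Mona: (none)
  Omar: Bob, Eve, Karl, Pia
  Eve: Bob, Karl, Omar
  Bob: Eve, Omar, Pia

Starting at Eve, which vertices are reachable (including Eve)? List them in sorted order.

Bob, Eve, Karl, Omar, Pia

Start at Eve.
Its neighbours: Bob, Karl, Omar.
Then their neighbours: Pia.
Nothing further is reachable.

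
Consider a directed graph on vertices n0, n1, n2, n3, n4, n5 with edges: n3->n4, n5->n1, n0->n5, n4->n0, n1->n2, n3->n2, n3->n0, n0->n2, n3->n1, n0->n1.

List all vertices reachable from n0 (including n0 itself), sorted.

Start at n0.
Its neighbours: n1, n2, n5.
Nothing further is reachable.

n0, n1, n2, n5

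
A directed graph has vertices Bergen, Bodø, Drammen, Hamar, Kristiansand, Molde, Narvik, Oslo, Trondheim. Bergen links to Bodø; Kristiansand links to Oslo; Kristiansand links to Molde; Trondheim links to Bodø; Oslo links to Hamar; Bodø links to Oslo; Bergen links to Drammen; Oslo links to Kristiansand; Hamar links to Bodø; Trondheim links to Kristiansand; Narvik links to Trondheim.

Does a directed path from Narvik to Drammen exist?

No

Explore from Narvik.
Distance 1: reach Trondheim.
Distance 2: reach Bodø, Kristiansand.
Distance 3: reach Molde, Oslo.
Distance 4: reach Hamar.
The search from Narvik is exhausted; no directed path reaches Drammen.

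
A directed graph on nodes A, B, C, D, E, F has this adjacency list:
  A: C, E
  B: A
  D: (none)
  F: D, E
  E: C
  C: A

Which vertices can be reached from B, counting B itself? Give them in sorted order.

Start at B.
Its neighbours: A.
Then their neighbours: C, E.
Nothing further is reachable.

A, B, C, E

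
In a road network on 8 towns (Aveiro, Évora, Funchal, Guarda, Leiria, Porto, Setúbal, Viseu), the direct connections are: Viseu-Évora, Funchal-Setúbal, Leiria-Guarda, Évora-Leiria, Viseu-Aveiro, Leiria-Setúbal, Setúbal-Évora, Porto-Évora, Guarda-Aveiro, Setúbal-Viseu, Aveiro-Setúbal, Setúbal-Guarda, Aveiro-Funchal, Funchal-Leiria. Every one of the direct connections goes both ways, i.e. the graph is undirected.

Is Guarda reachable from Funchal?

Yes

Explore from Funchal.
Distance 1: reach Aveiro, Leiria, Setúbal.
Distance 2: reach Évora, Guarda, Viseu.
Found Guarda.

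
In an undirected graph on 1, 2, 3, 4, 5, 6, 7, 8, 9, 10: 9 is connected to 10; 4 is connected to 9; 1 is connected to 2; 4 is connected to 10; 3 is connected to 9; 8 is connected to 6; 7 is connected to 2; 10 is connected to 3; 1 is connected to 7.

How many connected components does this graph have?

4

From 1: component {1, 2, 7}.
From 3: component {3, 4, 9, 10}.
From 5: component {5}.
From 6: component {6, 8}.
That's 4 components.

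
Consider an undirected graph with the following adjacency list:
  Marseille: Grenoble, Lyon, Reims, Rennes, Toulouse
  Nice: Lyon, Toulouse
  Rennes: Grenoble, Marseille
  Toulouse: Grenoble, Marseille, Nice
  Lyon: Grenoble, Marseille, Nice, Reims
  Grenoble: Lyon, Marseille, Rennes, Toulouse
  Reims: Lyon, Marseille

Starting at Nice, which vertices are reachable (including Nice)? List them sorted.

Start at Nice.
Its neighbours: Lyon, Toulouse.
Then their neighbours: Grenoble, Marseille, Reims.
Then next layer: Rennes.
Every vertex is now reached.

Grenoble, Lyon, Marseille, Nice, Reims, Rennes, Toulouse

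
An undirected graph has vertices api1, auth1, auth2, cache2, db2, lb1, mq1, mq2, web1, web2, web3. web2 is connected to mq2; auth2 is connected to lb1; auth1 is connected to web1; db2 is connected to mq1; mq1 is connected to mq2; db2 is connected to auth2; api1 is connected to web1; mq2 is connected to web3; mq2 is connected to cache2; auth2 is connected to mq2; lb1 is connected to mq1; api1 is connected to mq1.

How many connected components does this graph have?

From api1: component {api1, auth1, auth2, cache2, db2, lb1, mq1, mq2, web1, web2, web3}.
That's 1 component.

1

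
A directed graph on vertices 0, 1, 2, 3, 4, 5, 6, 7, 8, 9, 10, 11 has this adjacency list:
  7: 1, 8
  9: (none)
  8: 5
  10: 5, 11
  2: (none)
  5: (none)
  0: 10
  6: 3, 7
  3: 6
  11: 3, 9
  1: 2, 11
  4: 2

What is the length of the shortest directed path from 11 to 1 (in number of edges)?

Distance 0: 11.
Distance 1: 3, 9.
Distance 2: 6.
Distance 3: 7.
Distance 4: 1, 8 — contains 1.

4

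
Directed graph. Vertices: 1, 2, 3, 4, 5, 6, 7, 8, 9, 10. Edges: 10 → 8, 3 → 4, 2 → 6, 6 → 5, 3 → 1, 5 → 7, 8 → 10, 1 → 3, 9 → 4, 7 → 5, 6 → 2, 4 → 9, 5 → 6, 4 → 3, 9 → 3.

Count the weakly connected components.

3

From 1: component {1, 3, 4, 9}.
From 2: component {2, 5, 6, 7}.
From 8: component {8, 10}.
That's 3 components.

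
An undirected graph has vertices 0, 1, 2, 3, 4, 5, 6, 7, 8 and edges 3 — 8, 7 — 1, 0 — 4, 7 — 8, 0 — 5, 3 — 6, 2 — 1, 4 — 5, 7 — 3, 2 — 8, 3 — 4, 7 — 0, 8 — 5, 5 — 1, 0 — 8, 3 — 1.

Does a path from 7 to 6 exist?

Yes

Explore from 7.
Distance 1: reach 0, 1, 3, 8.
Distance 2: reach 2, 4, 5, 6.
Found 6.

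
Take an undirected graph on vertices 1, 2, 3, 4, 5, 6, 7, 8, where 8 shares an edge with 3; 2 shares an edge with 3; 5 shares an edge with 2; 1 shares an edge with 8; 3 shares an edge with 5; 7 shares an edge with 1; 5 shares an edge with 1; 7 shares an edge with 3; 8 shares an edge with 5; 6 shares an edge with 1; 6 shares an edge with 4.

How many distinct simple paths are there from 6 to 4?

1

6–4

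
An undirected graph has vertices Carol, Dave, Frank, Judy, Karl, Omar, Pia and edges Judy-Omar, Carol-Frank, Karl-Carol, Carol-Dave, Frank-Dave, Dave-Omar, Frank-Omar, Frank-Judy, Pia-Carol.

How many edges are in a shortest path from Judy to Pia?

Distance 0: Judy.
Distance 1: Frank, Omar.
Distance 2: Carol, Dave.
Distance 3: Karl, Pia — contains Pia.

3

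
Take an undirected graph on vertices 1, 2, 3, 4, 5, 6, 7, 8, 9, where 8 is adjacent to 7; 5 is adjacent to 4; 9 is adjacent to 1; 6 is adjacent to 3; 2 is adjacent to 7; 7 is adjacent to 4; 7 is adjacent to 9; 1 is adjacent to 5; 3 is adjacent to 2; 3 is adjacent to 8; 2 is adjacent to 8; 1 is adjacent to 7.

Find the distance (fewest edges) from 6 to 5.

Distance 0: 6.
Distance 1: 3.
Distance 2: 2, 8.
Distance 3: 7.
Distance 4: 1, 4, 9.
Distance 5: 5 — contains 5.

5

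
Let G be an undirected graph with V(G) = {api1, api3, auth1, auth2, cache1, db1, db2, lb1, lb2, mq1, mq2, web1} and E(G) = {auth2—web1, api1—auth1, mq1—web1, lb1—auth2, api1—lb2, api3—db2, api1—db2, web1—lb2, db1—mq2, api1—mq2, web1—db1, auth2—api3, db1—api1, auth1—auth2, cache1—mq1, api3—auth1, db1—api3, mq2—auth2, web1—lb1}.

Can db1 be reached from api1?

Explore from api1.
Distance 1: reach auth1, db1, db2, lb2, mq2.
Found db1.

Yes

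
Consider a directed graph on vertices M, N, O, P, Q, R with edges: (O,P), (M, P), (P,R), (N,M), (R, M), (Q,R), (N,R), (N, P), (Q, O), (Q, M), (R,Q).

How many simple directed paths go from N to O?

3

N→M→P→R→Q→O
N→P→R→Q→O
N→R→Q→O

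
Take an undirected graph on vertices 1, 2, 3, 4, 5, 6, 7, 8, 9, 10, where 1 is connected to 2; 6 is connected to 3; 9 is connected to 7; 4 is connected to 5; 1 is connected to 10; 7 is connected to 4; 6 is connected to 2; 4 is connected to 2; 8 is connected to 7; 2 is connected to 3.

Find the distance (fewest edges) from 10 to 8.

Distance 0: 10.
Distance 1: 1.
Distance 2: 2.
Distance 3: 3, 4, 6.
Distance 4: 5, 7.
Distance 5: 8, 9 — contains 8.

5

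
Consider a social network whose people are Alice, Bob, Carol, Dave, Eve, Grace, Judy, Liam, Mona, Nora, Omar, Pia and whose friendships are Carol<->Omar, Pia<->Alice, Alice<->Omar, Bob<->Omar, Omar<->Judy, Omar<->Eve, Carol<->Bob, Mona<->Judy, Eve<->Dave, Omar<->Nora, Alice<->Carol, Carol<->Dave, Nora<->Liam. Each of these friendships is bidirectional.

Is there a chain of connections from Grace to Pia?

Grace has no edges, so nothing is reachable from it.

No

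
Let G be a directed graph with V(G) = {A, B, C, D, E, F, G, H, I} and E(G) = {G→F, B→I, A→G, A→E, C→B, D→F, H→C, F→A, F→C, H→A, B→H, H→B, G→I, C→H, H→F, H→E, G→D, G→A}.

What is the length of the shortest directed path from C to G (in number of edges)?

Distance 0: C.
Distance 1: B, H.
Distance 2: A, E, F, I.
Distance 3: G — contains G.

3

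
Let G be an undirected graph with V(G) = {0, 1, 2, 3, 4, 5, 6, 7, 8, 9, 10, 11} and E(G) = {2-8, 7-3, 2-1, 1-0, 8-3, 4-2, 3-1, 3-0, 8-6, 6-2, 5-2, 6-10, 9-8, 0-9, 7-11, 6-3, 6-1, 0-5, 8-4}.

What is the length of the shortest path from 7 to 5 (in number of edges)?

Distance 0: 7.
Distance 1: 3, 11.
Distance 2: 0, 1, 6, 8.
Distance 3: 2, 4, 5, 9, 10 — contains 5.

3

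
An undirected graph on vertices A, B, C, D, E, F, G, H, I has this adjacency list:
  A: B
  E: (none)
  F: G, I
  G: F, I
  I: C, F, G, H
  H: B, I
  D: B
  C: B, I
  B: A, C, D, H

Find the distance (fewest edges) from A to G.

Distance 0: A.
Distance 1: B.
Distance 2: C, D, H.
Distance 3: I.
Distance 4: F, G — contains G.

4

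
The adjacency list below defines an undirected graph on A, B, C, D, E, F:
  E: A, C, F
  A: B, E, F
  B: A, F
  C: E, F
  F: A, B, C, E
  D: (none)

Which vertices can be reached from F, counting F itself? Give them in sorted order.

A, B, C, E, F

Start at F.
Its neighbours: A, B, C, E.
Nothing further is reachable.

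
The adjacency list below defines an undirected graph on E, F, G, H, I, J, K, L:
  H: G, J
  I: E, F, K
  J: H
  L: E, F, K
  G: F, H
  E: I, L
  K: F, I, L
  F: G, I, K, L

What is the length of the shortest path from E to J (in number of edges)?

5

Distance 0: E.
Distance 1: I, L.
Distance 2: F, K.
Distance 3: G.
Distance 4: H.
Distance 5: J — contains J.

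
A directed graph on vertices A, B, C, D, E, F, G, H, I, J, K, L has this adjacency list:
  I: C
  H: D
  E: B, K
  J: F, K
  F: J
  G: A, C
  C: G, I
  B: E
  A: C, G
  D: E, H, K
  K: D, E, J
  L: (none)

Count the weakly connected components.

3

From A: component {A, C, G, I}.
From B: component {B, D, E, F, H, J, K}.
From L: component {L}.
That's 3 components.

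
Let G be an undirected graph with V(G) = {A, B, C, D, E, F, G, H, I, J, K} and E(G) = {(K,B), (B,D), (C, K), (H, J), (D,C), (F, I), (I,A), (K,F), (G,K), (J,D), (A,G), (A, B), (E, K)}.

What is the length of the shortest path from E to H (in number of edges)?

5

Distance 0: E.
Distance 1: K.
Distance 2: B, C, F, G.
Distance 3: A, D, I.
Distance 4: J.
Distance 5: H — contains H.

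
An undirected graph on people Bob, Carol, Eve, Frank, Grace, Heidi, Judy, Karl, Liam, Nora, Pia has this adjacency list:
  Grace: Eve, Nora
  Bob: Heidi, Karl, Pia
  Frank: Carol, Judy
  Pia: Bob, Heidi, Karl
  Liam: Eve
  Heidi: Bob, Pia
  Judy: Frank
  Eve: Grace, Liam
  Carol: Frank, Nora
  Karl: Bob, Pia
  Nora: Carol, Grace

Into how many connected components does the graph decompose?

2

From Bob: component {Bob, Heidi, Karl, Pia}.
From Carol: component {Carol, Eve, Frank, Grace, Judy, Liam, Nora}.
That's 2 components.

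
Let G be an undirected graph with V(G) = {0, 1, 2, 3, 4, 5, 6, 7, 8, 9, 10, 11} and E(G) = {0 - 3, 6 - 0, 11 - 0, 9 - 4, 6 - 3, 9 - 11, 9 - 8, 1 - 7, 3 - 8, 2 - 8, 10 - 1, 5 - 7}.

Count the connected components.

2

From 0: component {0, 2, 3, 4, 6, 8, 9, 11}.
From 1: component {1, 5, 7, 10}.
That's 2 components.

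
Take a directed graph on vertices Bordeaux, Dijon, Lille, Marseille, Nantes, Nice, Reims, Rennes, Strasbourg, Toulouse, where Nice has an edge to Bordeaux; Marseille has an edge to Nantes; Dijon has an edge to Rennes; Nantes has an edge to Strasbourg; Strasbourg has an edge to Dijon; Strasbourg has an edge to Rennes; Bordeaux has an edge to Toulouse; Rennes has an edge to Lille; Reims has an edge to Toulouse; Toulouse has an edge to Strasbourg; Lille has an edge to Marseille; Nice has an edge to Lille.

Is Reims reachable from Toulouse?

No

Explore from Toulouse.
Distance 1: reach Strasbourg.
Distance 2: reach Dijon, Rennes.
Distance 3: reach Lille.
Distance 4: reach Marseille.
Distance 5: reach Nantes.
The search from Toulouse is exhausted; no directed path reaches Reims.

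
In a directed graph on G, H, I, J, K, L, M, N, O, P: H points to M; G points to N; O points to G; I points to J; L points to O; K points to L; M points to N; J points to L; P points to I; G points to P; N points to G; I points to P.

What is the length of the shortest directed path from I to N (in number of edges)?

Distance 0: I.
Distance 1: J, P.
Distance 2: L.
Distance 3: O.
Distance 4: G.
Distance 5: N — contains N.

5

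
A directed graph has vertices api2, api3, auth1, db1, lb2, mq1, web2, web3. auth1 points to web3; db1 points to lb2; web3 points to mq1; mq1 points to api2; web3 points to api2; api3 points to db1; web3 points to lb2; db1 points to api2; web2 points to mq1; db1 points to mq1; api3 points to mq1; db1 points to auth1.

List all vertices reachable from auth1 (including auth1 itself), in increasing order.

Start at auth1.
Its neighbours: web3.
Then their neighbours: api2, lb2, mq1.
Nothing further is reachable.

api2, auth1, lb2, mq1, web3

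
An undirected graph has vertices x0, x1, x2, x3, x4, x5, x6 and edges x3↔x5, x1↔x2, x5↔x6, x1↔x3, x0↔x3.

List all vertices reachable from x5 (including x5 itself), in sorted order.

Start at x5.
Its neighbours: x3, x6.
Then their neighbours: x0, x1.
Then next layer: x2.
Nothing further is reachable.

x0, x1, x2, x3, x5, x6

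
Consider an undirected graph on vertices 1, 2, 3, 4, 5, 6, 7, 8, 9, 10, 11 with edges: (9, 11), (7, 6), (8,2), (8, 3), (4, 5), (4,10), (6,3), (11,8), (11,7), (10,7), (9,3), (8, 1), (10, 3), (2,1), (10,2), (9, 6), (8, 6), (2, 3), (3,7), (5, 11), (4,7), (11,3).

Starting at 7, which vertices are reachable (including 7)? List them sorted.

Start at 7.
Its neighbours: 3, 4, 6, 10, 11.
Then their neighbours: 2, 5, 8, 9.
Then next layer: 1.
Every vertex is now reached.

1, 2, 3, 4, 5, 6, 7, 8, 9, 10, 11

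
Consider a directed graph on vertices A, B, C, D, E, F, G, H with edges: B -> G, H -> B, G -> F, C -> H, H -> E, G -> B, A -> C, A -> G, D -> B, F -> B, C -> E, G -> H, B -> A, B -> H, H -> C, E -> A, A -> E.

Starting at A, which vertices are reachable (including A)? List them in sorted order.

Start at A.
Its neighbours: C, E, G.
Then their neighbours: B, F, H.
Nothing further is reachable.

A, B, C, E, F, G, H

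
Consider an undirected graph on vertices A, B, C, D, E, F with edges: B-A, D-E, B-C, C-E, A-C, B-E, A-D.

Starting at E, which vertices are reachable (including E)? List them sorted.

A, B, C, D, E

Start at E.
Its neighbours: B, C, D.
Then their neighbours: A.
Nothing further is reachable.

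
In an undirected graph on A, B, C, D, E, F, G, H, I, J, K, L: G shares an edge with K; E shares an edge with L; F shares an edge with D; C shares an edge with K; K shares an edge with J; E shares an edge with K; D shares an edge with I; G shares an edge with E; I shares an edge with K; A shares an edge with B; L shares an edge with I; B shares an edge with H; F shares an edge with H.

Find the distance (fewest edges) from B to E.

Distance 0: B.
Distance 1: A, H.
Distance 2: F.
Distance 3: D.
Distance 4: I.
Distance 5: K, L.
Distance 6: C, E, G, J — contains E.

6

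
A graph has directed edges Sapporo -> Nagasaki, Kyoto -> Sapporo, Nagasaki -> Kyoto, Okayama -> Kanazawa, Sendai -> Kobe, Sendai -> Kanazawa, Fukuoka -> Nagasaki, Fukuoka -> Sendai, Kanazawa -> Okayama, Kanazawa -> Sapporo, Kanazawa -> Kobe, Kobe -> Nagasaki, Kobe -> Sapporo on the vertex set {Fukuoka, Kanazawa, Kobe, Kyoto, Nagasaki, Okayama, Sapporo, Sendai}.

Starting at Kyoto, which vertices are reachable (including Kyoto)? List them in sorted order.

Start at Kyoto.
Its neighbours: Sapporo.
Then their neighbours: Nagasaki.
Nothing further is reachable.

Kyoto, Nagasaki, Sapporo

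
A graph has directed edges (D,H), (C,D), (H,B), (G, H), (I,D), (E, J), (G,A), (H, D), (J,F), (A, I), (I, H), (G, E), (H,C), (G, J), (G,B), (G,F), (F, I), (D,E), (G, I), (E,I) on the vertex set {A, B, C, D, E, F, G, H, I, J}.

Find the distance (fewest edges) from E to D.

2

Distance 0: E.
Distance 1: I, J.
Distance 2: D, F, H — contains D.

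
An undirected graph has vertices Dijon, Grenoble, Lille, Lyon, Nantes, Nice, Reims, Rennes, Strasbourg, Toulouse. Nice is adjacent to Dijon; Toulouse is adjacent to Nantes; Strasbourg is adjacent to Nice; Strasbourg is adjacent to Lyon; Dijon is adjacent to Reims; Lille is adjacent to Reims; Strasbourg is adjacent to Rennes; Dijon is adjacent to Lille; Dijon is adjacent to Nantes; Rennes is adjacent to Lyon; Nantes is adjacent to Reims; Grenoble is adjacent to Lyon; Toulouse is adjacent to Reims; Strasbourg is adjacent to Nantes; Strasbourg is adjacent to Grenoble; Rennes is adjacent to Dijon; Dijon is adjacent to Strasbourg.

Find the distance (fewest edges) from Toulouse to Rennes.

Distance 0: Toulouse.
Distance 1: Nantes, Reims.
Distance 2: Dijon, Lille, Strasbourg.
Distance 3: Grenoble, Lyon, Nice, Rennes — contains Rennes.

3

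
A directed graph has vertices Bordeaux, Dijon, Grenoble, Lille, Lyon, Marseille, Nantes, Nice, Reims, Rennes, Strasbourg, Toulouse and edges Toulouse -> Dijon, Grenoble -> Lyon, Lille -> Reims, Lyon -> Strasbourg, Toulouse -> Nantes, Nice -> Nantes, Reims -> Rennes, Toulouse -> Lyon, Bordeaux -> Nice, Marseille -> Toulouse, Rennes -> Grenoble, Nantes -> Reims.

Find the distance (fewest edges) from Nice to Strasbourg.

Distance 0: Nice.
Distance 1: Nantes.
Distance 2: Reims.
Distance 3: Rennes.
Distance 4: Grenoble.
Distance 5: Lyon.
Distance 6: Strasbourg — contains Strasbourg.

6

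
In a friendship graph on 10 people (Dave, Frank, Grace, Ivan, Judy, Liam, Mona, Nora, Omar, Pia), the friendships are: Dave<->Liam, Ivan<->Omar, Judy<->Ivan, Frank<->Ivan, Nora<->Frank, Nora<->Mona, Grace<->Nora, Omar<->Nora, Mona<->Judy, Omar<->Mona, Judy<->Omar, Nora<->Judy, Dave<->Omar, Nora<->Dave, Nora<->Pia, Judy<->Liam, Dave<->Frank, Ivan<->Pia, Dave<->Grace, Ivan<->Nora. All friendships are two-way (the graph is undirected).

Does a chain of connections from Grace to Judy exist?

Explore from Grace.
Distance 1: reach Dave, Nora.
Distance 2: reach Frank, Ivan, Judy, Liam, Mona, Omar, Pia.
Found Judy.

Yes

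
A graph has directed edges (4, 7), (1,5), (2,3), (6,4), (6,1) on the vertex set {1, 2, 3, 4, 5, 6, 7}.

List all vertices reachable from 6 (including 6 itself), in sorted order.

Start at 6.
Its neighbours: 1, 4.
Then their neighbours: 5, 7.
Nothing further is reachable.

1, 4, 5, 6, 7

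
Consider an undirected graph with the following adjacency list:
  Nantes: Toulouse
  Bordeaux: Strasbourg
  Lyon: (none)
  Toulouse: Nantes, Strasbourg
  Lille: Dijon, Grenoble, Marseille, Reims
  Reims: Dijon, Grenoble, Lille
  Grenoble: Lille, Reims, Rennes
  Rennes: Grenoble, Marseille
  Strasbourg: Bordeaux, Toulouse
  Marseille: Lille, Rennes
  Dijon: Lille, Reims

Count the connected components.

From Bordeaux: component {Bordeaux, Nantes, Strasbourg, Toulouse}.
From Dijon: component {Dijon, Grenoble, Lille, Marseille, Reims, Rennes}.
From Lyon: component {Lyon}.
That's 3 components.

3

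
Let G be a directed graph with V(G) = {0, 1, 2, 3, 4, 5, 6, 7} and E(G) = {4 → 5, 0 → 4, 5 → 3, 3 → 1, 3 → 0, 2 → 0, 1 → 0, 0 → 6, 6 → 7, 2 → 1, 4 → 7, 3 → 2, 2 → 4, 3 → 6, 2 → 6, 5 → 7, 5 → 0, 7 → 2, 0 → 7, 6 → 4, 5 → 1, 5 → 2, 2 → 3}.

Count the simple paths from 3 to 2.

23

3→0→4→5→2
3→0→4→5→7→2
3→0→4→7→2
3→0→6→4→5→2
3→0→6→4→5→7→2
3→0→6→4→7→2
3→0→6→7→2
3→0→7→2
... and 15 more.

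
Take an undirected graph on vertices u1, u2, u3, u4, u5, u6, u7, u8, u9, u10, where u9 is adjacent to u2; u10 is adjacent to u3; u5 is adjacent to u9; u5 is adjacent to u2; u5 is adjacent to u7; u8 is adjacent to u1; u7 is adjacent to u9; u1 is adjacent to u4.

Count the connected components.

4

From u1: component {u1, u4, u8}.
From u2: component {u2, u5, u7, u9}.
From u3: component {u3, u10}.
From u6: component {u6}.
That's 4 components.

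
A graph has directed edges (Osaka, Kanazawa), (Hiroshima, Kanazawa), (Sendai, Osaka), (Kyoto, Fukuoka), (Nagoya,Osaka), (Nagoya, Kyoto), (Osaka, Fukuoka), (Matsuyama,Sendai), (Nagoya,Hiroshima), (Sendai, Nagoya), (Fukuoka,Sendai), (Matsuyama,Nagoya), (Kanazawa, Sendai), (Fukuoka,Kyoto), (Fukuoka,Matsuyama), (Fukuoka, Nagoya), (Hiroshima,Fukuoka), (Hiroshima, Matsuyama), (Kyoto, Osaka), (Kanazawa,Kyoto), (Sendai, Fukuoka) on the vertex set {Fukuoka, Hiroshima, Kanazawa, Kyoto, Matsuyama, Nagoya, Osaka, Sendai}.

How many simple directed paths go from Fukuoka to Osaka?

Fukuoka→Kyoto→Osaka
Fukuoka→Matsuyama→Nagoya→Hiroshima→Kanazawa→Kyoto→Osaka
Fukuoka→Matsuyama→Nagoya→Hiroshima→Kanazawa→Sendai→Osaka
Fukuoka→Matsuyama→Nagoya→Kyoto→Osaka
Fukuoka→Matsuyama→Nagoya→Osaka
Fukuoka→Matsuyama→Sendai→Nagoya→Hiroshima→Kanazawa→Kyoto→Osaka
Fukuoka→Matsuyama→Sendai→Nagoya→Kyoto→Osaka
Fukuoka→Matsuyama→Sendai→Nagoya→Osaka
... and 10 more.

18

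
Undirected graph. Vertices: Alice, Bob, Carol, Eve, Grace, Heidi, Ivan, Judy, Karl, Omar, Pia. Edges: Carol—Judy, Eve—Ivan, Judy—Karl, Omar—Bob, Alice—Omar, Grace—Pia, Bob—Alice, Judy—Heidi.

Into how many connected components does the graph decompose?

From Alice: component {Alice, Bob, Omar}.
From Carol: component {Carol, Heidi, Judy, Karl}.
From Eve: component {Eve, Ivan}.
From Grace: component {Grace, Pia}.
That's 4 components.

4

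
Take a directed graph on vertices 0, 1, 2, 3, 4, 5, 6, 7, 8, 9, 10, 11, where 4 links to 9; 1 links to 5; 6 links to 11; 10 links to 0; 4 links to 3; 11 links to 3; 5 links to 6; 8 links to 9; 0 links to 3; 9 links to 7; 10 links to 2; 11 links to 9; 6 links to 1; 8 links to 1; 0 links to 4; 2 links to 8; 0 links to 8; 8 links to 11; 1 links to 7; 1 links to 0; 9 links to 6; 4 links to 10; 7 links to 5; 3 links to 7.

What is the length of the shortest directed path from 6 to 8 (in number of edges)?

3

Distance 0: 6.
Distance 1: 1, 11.
Distance 2: 0, 3, 5, 7, 9.
Distance 3: 4, 8 — contains 8.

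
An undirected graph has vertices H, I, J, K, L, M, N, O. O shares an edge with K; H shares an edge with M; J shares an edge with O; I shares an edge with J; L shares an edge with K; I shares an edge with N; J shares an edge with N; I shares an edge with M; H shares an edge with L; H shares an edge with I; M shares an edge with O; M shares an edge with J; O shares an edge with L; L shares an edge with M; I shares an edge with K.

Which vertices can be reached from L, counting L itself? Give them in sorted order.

Start at L.
Its neighbours: H, K, M, O.
Then their neighbours: I, J.
Then next layer: N.
Every vertex is now reached.

H, I, J, K, L, M, N, O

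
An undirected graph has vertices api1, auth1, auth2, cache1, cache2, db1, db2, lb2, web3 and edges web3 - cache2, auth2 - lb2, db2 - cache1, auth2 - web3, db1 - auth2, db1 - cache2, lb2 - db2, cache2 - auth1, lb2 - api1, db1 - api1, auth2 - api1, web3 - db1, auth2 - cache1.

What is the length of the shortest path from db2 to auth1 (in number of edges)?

5

Distance 0: db2.
Distance 1: cache1, lb2.
Distance 2: api1, auth2.
Distance 3: db1, web3.
Distance 4: cache2.
Distance 5: auth1 — contains auth1.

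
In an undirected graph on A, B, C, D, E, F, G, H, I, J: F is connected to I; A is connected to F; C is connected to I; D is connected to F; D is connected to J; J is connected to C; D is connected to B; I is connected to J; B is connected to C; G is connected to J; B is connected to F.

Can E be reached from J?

Explore from J.
Distance 1: reach C, D, G, I.
Distance 2: reach B, F.
Distance 3: reach A.
The search is exhausted without reaching E; it lies in a different component.

No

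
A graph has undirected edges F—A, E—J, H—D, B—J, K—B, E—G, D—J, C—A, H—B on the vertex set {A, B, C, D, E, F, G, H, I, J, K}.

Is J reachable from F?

No

Explore from F.
Distance 1: reach A.
Distance 2: reach C.
The search is exhausted without reaching J; it lies in a different component.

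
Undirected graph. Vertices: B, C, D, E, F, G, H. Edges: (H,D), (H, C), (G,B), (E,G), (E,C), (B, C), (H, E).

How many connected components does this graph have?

From B: component {B, C, D, E, G, H}.
From F: component {F}.
That's 2 components.

2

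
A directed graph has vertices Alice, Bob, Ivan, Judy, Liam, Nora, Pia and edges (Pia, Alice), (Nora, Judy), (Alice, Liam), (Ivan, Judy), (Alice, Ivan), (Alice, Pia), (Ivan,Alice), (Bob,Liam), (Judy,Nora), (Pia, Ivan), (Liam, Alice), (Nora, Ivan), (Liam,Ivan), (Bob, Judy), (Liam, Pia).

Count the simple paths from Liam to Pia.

Liam→Alice→Pia
Liam→Ivan→Alice→Pia
Liam→Pia

3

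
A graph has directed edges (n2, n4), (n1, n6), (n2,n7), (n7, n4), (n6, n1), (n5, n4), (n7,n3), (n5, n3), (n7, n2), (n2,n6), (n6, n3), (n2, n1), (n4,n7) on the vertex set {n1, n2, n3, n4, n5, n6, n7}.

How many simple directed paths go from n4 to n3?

3

n4→n7→n2→n1→n6→n3
n4→n7→n2→n6→n3
n4→n7→n3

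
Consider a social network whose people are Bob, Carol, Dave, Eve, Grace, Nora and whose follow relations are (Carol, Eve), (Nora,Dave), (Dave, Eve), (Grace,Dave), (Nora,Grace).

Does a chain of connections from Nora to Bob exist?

Explore from Nora.
Distance 1: reach Dave, Grace.
Distance 2: reach Eve.
The search from Nora is exhausted; no directed path reaches Bob.

No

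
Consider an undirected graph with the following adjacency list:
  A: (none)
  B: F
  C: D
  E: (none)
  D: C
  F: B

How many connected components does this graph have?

From A: component {A}.
From B: component {B, F}.
From C: component {C, D}.
From E: component {E}.
That's 4 components.

4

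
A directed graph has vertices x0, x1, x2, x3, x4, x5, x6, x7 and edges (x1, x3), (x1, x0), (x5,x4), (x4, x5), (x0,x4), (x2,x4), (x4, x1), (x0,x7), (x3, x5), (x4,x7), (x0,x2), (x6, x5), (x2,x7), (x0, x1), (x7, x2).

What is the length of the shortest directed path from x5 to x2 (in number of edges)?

Distance 0: x5.
Distance 1: x4.
Distance 2: x1, x7.
Distance 3: x0, x2, x3 — contains x2.

3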